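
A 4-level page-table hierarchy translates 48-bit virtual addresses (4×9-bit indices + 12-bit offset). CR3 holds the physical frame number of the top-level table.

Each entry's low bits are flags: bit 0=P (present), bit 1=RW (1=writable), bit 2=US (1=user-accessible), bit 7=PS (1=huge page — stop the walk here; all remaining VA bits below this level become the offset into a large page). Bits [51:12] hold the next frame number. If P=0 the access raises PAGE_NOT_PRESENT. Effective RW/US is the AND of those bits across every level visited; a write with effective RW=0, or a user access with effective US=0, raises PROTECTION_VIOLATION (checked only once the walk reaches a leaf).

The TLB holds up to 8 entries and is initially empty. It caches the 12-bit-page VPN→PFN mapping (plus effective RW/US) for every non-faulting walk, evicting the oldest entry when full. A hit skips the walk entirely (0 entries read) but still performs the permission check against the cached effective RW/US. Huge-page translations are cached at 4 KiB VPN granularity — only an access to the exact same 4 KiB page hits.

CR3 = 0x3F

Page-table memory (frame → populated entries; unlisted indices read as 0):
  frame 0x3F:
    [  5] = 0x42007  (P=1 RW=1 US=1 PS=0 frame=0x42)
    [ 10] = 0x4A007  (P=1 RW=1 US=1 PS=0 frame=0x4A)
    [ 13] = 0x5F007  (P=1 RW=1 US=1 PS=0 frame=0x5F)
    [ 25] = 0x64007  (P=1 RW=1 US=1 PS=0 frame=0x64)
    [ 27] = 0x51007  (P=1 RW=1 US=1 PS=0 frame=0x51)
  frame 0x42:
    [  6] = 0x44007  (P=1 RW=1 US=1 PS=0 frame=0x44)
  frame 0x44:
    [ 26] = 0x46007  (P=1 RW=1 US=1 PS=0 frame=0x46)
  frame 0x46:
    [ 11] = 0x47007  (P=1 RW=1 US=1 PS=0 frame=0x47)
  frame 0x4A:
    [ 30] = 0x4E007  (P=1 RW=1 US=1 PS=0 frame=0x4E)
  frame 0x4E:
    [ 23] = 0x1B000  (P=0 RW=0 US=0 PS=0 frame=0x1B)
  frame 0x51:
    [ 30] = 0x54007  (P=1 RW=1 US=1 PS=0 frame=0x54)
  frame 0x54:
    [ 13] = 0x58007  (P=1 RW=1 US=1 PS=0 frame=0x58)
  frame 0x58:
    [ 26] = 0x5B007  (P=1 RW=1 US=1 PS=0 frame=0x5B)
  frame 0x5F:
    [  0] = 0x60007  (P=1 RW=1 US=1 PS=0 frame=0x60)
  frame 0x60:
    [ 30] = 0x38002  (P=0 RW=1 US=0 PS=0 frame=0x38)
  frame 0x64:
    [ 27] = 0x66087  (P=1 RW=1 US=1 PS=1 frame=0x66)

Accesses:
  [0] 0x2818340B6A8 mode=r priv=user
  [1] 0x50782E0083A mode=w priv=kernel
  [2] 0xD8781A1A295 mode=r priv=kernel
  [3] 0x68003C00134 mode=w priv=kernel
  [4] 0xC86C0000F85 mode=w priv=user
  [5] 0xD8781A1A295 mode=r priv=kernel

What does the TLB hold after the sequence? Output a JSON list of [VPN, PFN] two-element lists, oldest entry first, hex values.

Trace:
#0 VA=0x2818340B6A8 (r,user):
  L0: frame=0x3F idx=5 entry=0x42007 [P=1 RW=1 US=1 PS=0]
  L1: frame=0x42 idx=6 entry=0x44007 [P=1 RW=1 US=1 PS=0]
  L2: frame=0x44 idx=26 entry=0x46007 [P=1 RW=1 US=1 PS=0]
  L3: frame=0x46 idx=11 entry=0x47007 [P=1 RW=1 US=1 PS=0]
  ✓ 0x476A8  — 4 lookups
#1 VA=0x50782E0083A (w,kernel):
  L0: frame=0x3F idx=10 entry=0x4A007 [P=1 RW=1 US=1 PS=0]
  L1: frame=0x4A idx=30 entry=0x4E007 [P=1 RW=1 US=1 PS=0]
  L2: frame=0x4E idx=23 entry=0x1B000 [P=0 RW=0 US=0 PS=0]
  ⇒ fault: PAGE_NOT_PRESENT  — 3 lookups
#2 VA=0xD8781A1A295 (r,kernel):
  L0: frame=0x3F idx=27 entry=0x51007 [P=1 RW=1 US=1 PS=0]
  L1: frame=0x51 idx=30 entry=0x54007 [P=1 RW=1 US=1 PS=0]
  L2: frame=0x54 idx=13 entry=0x58007 [P=1 RW=1 US=1 PS=0]
  L3: frame=0x58 idx=26 entry=0x5B007 [P=1 RW=1 US=1 PS=0]
  ✓ 0x5B295  — 4 lookups
#3 VA=0x68003C00134 (w,kernel):
  L0: frame=0x3F idx=13 entry=0x5F007 [P=1 RW=1 US=1 PS=0]
  L1: frame=0x5F idx=0 entry=0x60007 [P=1 RW=1 US=1 PS=0]
  L2: frame=0x60 idx=30 entry=0x38002 [P=0 RW=1 US=0 PS=0]
  ⇒ fault: PAGE_NOT_PRESENT  — 3 lookups
#4 VA=0xC86C0000F85 (w,user):
  L0: frame=0x3F idx=25 entry=0x64007 [P=1 RW=1 US=1 PS=0]
  L1: frame=0x64 idx=27 entry=0x66087 [P=1 RW=1 US=1 PS=1]
  ✓ 0x66F85 (huge @L1)  — 2 lookups
#5 VA=0xD8781A1A295 (r,kernel):
  TLB hit vpn=0xD8781A1A → PA=0x5B295

TLB: [["0x2818340B", "0x47"], ["0xD8781A1A", "0x5B"], ["0xC86C0000", "0x66"]]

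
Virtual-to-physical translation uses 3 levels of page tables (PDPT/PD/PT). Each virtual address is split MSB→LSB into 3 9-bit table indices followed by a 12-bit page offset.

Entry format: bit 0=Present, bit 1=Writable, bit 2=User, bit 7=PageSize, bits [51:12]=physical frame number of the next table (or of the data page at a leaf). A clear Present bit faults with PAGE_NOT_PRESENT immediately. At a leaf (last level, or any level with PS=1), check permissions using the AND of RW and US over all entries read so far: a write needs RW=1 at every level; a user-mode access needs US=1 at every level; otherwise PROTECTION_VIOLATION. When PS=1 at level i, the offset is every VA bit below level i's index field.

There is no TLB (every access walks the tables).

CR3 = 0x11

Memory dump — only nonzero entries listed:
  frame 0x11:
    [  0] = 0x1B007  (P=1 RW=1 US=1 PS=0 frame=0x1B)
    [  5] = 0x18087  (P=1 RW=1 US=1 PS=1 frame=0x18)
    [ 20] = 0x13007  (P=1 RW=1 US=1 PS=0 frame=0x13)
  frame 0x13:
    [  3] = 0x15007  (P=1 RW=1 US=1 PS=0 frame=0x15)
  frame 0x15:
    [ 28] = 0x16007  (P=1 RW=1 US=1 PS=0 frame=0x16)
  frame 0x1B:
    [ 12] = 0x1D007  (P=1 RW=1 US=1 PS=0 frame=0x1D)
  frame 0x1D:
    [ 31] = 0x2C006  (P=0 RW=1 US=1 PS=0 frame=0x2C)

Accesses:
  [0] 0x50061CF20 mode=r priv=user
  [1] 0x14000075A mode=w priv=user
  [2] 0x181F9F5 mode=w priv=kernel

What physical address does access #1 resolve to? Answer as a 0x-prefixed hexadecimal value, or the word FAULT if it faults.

Walk each access:
#0 VA=0x50061CF20 (r,user):
  L0 @0x11[20] → 0x13007  P=1,RW=1,US=1,PS=0
  L1 @0x13[3] → 0x15007  P=1,RW=1,US=1,PS=0
  L2 @0x15[28] → 0x16007  P=1,RW=1,US=1,PS=0
  → PA=0x16F20  (3 entries read)
#1 VA=0x14000075A (w,user):
  L0 @0x11[5] → 0x18087  P=1,RW=1,US=1,PS=1
  → PA=0x1875A (huge @L0)  (1 entries read)
#2 VA=0x181F9F5 (w,kernel):
  L0 @0x11[0] → 0x1B007  P=1,RW=1,US=1,PS=0
  L1 @0x1B[12] → 0x1D007  P=1,RW=1,US=1,PS=0
  L2 @0x1D[31] → 0x2C006  P=0,RW=1,US=1,PS=0
  ✗ PAGE_NOT_PRESENT  [3 reads]

Access #1 PA: 0x1875A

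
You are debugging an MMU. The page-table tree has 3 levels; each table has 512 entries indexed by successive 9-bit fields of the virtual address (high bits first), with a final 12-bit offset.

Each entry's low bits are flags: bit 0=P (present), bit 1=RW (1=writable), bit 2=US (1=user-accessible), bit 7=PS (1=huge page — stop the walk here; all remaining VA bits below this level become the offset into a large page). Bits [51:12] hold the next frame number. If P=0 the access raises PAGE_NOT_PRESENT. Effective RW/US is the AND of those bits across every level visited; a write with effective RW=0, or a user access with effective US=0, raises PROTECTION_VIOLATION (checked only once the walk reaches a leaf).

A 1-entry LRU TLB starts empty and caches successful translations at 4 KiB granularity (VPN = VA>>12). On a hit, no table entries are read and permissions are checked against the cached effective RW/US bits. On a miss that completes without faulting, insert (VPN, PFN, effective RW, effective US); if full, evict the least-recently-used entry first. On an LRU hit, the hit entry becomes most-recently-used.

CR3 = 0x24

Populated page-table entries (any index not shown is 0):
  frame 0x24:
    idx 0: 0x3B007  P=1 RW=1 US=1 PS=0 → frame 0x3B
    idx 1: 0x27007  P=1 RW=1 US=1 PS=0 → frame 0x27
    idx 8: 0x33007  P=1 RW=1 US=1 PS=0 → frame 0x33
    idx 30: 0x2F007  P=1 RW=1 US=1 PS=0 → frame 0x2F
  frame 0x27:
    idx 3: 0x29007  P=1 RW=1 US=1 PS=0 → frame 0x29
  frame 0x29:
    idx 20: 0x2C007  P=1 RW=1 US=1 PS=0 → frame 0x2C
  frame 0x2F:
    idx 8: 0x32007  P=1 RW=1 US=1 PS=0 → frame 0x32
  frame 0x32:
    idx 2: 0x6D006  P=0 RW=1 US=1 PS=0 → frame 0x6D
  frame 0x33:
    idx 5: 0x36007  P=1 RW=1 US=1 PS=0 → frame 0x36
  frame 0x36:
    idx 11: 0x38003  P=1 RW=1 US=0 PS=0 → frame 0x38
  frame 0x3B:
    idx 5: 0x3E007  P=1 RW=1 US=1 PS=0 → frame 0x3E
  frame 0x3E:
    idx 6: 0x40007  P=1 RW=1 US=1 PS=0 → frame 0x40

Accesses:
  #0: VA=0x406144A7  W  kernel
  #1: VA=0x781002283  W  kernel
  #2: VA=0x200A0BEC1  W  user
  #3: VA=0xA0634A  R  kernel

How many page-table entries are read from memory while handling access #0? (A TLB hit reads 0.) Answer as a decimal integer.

Trace:
#0 VA=0x406144A7 (w,kernel):
  lvl0: tbl 0x24, slot 1 ⇒ 0x27007 (P1/RW1/US1/PS0)
  lvl1: tbl 0x27, slot 3 ⇒ 0x29007 (P1/RW1/US1/PS0)
  lvl2: tbl 0x29, slot 20 ⇒ 0x2C007 (P1/RW1/US1/PS0)
  ⇒ phys 0x2C4A7  [3 reads]
#1 VA=0x781002283 (w,kernel):
  lvl0: tbl 0x24, slot 30 ⇒ 0x2F007 (P1/RW1/US1/PS0)
  lvl1: tbl 0x2F, slot 8 ⇒ 0x32007 (P1/RW1/US1/PS0)
  lvl2: tbl 0x32, slot 2 ⇒ 0x6D006 (P0/RW1/US1/PS0)
  ⇒ fault: PAGE_NOT_PRESENT  — 3 lookups
#2 VA=0x200A0BEC1 (w,user):
  lvl0: tbl 0x24, slot 8 ⇒ 0x33007 (P1/RW1/US1/PS0)
  lvl1: tbl 0x33, slot 5 ⇒ 0x36007 (P1/RW1/US1/PS0)
  lvl2: tbl 0x36, slot 11 ⇒ 0x38003 (P1/RW1/US0/PS0)
  ⇒ fault: PROTECTION_VIOLATION  — 3 lookups
#3 VA=0xA0634A (r,kernel):
  lvl0: tbl 0x24, slot 0 ⇒ 0x3B007 (P1/RW1/US1/PS0)
  lvl1: tbl 0x3B, slot 5 ⇒ 0x3E007 (P1/RW1/US1/PS0)
  lvl2: tbl 0x3E, slot 6 ⇒ 0x40007 (P1/RW1/US1/PS0)
  ⇒ phys 0x4034A  [3 reads]

Entries read for #0: 3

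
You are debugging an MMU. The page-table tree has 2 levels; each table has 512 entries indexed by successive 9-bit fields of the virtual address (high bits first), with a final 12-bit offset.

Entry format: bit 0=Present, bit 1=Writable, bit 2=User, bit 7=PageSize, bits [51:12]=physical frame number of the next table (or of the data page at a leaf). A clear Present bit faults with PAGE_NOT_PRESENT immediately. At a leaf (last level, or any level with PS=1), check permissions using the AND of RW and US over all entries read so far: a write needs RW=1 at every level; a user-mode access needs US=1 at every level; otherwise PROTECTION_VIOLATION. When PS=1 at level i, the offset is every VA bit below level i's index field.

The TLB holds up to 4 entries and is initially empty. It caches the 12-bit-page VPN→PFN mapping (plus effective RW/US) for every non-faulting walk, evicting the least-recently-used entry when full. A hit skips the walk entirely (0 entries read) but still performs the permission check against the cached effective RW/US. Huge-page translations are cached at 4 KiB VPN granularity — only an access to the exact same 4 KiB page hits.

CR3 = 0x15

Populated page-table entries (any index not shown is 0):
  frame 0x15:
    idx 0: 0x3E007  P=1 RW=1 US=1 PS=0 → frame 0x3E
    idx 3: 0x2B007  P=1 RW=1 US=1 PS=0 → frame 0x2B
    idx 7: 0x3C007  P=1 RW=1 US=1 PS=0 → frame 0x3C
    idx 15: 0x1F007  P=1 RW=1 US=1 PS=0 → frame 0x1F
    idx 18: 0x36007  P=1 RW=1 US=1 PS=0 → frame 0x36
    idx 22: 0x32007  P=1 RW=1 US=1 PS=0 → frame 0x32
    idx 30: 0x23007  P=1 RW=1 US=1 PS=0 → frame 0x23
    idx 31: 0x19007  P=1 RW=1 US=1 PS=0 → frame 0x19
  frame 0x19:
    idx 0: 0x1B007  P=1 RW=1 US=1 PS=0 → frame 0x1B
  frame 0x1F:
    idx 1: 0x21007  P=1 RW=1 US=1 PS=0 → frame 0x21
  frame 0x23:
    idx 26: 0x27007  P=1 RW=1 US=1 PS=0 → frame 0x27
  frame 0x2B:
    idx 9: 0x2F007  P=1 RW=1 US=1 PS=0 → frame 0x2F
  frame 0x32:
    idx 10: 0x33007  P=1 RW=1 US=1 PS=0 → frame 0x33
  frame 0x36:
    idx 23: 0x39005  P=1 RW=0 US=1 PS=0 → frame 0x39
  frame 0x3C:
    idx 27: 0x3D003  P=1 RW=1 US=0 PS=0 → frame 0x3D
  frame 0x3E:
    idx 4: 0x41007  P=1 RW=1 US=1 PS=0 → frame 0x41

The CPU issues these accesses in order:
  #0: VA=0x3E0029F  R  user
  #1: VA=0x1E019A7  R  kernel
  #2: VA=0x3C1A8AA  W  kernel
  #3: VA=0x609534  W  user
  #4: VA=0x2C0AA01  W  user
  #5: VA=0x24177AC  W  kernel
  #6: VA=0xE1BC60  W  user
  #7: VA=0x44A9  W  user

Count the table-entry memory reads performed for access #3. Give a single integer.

Walk each access:
#0 VA=0x3E0029F (r,user):
  L0 @0x15[31] → 0x19007  P=1,RW=1,US=1,PS=0
  L1 @0x19[0] → 0x1B007  P=1,RW=1,US=1,PS=0
  ✓ 0x1B29F  — 2 lookups
#1 VA=0x1E019A7 (r,kernel):
  L0 @0x15[15] → 0x1F007  P=1,RW=1,US=1,PS=0
  L1 @0x1F[1] → 0x21007  P=1,RW=1,US=1,PS=0
  ✓ 0x219A7  — 2 lookups
#2 VA=0x3C1A8AA (w,kernel):
  L0 @0x15[30] → 0x23007  P=1,RW=1,US=1,PS=0
  L1 @0x23[26] → 0x27007  P=1,RW=1,US=1,PS=0
  ✓ 0x278AA  — 2 lookups
#3 VA=0x609534 (w,user):
  L0 @0x15[3] → 0x2B007  P=1,RW=1,US=1,PS=0
  L1 @0x2B[9] → 0x2F007  P=1,RW=1,US=1,PS=0
  ✓ 0x2F534  — 2 lookups
#4 VA=0x2C0AA01 (w,user):
  L0 @0x15[22] → 0x32007  P=1,RW=1,US=1,PS=0
  L1 @0x32[10] → 0x33007  P=1,RW=1,US=1,PS=0
  ✓ 0x33A01  — 2 lookups
#5 VA=0x24177AC (w,kernel):
  L0 @0x15[18] → 0x36007  P=1,RW=1,US=1,PS=0
  L1 @0x36[23] → 0x39005  P=1,RW=0,US=1,PS=0
  ⇒ fault: PROTECTION_VIOLATION  — 2 lookups
#6 VA=0xE1BC60 (w,user):
  L0 @0x15[7] → 0x3C007  P=1,RW=1,US=1,PS=0
  L1 @0x3C[27] → 0x3D003  P=1,RW=1,US=0,PS=0
  ⇒ fault: PROTECTION_VIOLATION  — 2 lookups
#7 VA=0x44A9 (w,user):
  L0 @0x15[0] → 0x3E007  P=1,RW=1,US=1,PS=0
  L1 @0x3E[4] → 0x41007  P=1,RW=1,US=1,PS=0
  ✓ 0x414A9  — 2 lookups

Entries read for #3: 2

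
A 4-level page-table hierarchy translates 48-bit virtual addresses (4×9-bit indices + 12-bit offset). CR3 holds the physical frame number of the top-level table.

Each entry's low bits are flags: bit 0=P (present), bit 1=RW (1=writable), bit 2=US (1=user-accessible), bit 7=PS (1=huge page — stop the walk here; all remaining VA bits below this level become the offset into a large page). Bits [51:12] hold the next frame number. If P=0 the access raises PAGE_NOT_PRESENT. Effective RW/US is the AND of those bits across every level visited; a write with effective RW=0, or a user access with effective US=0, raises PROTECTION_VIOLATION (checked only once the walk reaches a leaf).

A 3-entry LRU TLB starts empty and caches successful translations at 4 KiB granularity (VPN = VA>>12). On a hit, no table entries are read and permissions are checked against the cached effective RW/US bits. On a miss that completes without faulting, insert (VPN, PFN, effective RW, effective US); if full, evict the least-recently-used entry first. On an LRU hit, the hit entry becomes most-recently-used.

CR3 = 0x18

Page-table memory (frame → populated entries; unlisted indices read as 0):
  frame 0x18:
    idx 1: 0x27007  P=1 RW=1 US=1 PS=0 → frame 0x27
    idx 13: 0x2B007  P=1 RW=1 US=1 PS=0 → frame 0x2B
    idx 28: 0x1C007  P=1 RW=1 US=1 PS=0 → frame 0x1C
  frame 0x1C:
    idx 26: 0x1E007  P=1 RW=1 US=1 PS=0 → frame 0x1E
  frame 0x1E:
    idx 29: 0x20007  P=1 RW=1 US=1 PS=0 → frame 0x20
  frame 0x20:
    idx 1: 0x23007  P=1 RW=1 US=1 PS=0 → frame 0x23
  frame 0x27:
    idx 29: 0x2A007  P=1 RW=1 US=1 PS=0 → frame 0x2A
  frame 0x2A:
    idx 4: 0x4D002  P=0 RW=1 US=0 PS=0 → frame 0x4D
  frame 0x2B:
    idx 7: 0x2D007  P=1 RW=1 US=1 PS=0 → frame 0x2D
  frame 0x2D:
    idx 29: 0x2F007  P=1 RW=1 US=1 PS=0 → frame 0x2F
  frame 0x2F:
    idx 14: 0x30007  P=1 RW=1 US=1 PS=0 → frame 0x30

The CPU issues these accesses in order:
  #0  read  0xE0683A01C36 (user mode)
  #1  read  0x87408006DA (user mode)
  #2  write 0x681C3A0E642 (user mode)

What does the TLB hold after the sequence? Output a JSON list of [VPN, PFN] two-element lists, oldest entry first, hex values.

Per-access translation:
#0 VA=0xE0683A01C36 (r,user):
  lvl0: tbl 0x18, slot 28 ⇒ 0x1C007 (P1/RW1/US1/PS0)
  lvl1: tbl 0x1C, slot 26 ⇒ 0x1E007 (P1/RW1/US1/PS0)
  lvl2: tbl 0x1E, slot 29 ⇒ 0x20007 (P1/RW1/US1/PS0)
  lvl3: tbl 0x20, slot 1 ⇒ 0x23007 (P1/RW1/US1/PS0)
  → PA=0x23C36  (4 entries read)
#1 VA=0x87408006DA (r,user):
  lvl0: tbl 0x18, slot 1 ⇒ 0x27007 (P1/RW1/US1/PS0)
  lvl1: tbl 0x27, slot 29 ⇒ 0x2A007 (P1/RW1/US1/PS0)
  lvl2: tbl 0x2A, slot 4 ⇒ 0x4D002 (P0/RW1/US0/PS0)
  ✗ PAGE_NOT_PRESENT  [3 reads]
#2 VA=0x681C3A0E642 (w,user):
  lvl0: tbl 0x18, slot 13 ⇒ 0x2B007 (P1/RW1/US1/PS0)
  lvl1: tbl 0x2B, slot 7 ⇒ 0x2D007 (P1/RW1/US1/PS0)
  lvl2: tbl 0x2D, slot 29 ⇒ 0x2F007 (P1/RW1/US1/PS0)
  lvl3: tbl 0x2F, slot 14 ⇒ 0x30007 (P1/RW1/US1/PS0)
  → PA=0x30642  (4 entries read)

TLB: [["0xE0683A01", "0x23"], ["0x681C3A0E", "0x30"]]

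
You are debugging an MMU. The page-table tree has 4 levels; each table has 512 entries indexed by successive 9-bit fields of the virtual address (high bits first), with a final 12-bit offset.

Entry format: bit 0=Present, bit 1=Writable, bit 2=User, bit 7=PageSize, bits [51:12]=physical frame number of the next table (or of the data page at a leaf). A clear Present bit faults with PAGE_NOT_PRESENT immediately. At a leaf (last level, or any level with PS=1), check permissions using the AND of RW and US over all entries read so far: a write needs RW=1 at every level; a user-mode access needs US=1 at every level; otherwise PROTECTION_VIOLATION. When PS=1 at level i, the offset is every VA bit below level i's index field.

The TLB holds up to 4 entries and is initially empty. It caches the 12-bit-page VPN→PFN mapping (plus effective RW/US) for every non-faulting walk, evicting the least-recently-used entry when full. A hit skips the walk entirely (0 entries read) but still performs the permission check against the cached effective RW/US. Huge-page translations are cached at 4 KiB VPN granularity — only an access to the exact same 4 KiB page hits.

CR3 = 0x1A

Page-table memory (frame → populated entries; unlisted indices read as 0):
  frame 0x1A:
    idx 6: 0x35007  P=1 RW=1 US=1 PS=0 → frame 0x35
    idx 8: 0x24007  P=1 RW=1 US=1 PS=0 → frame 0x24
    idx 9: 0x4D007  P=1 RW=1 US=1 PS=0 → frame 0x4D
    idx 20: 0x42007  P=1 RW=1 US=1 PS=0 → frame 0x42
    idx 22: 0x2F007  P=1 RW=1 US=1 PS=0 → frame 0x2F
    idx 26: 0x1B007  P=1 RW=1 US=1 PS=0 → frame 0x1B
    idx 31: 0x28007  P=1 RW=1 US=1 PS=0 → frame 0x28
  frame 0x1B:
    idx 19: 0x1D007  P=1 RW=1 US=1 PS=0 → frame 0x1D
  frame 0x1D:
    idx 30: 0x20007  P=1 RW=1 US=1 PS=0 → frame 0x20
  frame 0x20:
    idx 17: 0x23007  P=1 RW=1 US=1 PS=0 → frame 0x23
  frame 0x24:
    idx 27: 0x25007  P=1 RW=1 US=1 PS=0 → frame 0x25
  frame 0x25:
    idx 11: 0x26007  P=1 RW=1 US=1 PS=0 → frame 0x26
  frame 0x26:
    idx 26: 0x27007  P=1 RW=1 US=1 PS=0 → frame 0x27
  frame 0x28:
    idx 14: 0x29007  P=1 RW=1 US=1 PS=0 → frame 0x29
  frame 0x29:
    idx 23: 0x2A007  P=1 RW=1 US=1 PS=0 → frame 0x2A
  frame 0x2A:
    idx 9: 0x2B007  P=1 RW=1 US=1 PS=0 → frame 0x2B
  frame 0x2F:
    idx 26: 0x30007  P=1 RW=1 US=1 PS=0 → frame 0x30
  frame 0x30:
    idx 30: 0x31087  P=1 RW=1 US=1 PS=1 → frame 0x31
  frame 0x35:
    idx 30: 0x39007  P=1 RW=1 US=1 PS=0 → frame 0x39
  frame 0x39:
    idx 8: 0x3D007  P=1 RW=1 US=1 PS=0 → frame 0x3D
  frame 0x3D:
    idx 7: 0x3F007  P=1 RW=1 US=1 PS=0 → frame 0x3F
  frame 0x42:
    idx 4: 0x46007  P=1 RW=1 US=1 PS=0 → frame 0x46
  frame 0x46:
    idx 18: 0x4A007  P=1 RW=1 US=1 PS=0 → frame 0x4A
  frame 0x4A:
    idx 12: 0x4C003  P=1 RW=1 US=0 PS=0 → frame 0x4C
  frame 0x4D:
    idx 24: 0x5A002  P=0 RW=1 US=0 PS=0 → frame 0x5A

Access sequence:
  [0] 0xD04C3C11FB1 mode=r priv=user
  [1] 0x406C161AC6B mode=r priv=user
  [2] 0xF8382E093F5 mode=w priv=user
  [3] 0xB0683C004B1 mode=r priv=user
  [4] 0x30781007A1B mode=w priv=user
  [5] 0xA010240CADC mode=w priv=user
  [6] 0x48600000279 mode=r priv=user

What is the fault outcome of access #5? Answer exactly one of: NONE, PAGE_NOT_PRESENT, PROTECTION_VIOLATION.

Walk each access:
#0 VA=0xD04C3C11FB1 (r,user):
  L0: frame=0x1A idx=26 entry=0x1B007 [P=1 RW=1 US=1 PS=0]
  L1: frame=0x1B idx=19 entry=0x1D007 [P=1 RW=1 US=1 PS=0]
  L2: frame=0x1D idx=30 entry=0x20007 [P=1 RW=1 US=1 PS=0]
  L3: frame=0x20 idx=17 entry=0x23007 [P=1 RW=1 US=1 PS=0]
  → PA=0x23FB1  (4 entries read)
#1 VA=0x406C161AC6B (r,user):
  L0: frame=0x1A idx=8 entry=0x24007 [P=1 RW=1 US=1 PS=0]
  L1: frame=0x24 idx=27 entry=0x25007 [P=1 RW=1 US=1 PS=0]
  L2: frame=0x25 idx=11 entry=0x26007 [P=1 RW=1 US=1 PS=0]
  L3: frame=0x26 idx=26 entry=0x27007 [P=1 RW=1 US=1 PS=0]
  → PA=0x27C6B  (4 entries read)
#2 VA=0xF8382E093F5 (w,user):
  L0: frame=0x1A idx=31 entry=0x28007 [P=1 RW=1 US=1 PS=0]
  L1: frame=0x28 idx=14 entry=0x29007 [P=1 RW=1 US=1 PS=0]
  L2: frame=0x29 idx=23 entry=0x2A007 [P=1 RW=1 US=1 PS=0]
  L3: frame=0x2A idx=9 entry=0x2B007 [P=1 RW=1 US=1 PS=0]
  → PA=0x2B3F5  (4 entries read)
#3 VA=0xB0683C004B1 (r,user):
  L0: frame=0x1A idx=22 entry=0x2F007 [P=1 RW=1 US=1 PS=0]
  L1: frame=0x2F idx=26 entry=0x30007 [P=1 RW=1 US=1 PS=0]
  L2: frame=0x30 idx=30 entry=0x31087 [P=1 RW=1 US=1 PS=1]
  → PA=0x314B1 (huge @L2)  (3 entries read)
#4 VA=0x30781007A1B (w,user):
  L0: frame=0x1A idx=6 entry=0x35007 [P=1 RW=1 US=1 PS=0]
  L1: frame=0x35 idx=30 entry=0x39007 [P=1 RW=1 US=1 PS=0]
  L2: frame=0x39 idx=8 entry=0x3D007 [P=1 RW=1 US=1 PS=0]
  L3: frame=0x3D idx=7 entry=0x3F007 [P=1 RW=1 US=1 PS=0]
  → PA=0x3FA1B  (4 entries read)
#5 VA=0xA010240CADC (w,user):
  L0: frame=0x1A idx=20 entry=0x42007 [P=1 RW=1 US=1 PS=0]
  L1: frame=0x42 idx=4 entry=0x46007 [P=1 RW=1 US=1 PS=0]
  L2: frame=0x46 idx=18 entry=0x4A007 [P=1 RW=1 US=1 PS=0]
  L3: frame=0x4A idx=12 entry=0x4C003 [P=1 RW=1 US=0 PS=0]
  ⇒ fault: PROTECTION_VIOLATION  — 4 lookups
#6 VA=0x48600000279 (r,user):
  L0: frame=0x1A idx=9 entry=0x4D007 [P=1 RW=1 US=1 PS=0]
  L1: frame=0x4D idx=24 entry=0x5A002 [P=0 RW=1 US=0 PS=0]
  ⇒ fault: PAGE_NOT_PRESENT  — 2 lookups

Access #5 fault: PROTECTION_VIOLATION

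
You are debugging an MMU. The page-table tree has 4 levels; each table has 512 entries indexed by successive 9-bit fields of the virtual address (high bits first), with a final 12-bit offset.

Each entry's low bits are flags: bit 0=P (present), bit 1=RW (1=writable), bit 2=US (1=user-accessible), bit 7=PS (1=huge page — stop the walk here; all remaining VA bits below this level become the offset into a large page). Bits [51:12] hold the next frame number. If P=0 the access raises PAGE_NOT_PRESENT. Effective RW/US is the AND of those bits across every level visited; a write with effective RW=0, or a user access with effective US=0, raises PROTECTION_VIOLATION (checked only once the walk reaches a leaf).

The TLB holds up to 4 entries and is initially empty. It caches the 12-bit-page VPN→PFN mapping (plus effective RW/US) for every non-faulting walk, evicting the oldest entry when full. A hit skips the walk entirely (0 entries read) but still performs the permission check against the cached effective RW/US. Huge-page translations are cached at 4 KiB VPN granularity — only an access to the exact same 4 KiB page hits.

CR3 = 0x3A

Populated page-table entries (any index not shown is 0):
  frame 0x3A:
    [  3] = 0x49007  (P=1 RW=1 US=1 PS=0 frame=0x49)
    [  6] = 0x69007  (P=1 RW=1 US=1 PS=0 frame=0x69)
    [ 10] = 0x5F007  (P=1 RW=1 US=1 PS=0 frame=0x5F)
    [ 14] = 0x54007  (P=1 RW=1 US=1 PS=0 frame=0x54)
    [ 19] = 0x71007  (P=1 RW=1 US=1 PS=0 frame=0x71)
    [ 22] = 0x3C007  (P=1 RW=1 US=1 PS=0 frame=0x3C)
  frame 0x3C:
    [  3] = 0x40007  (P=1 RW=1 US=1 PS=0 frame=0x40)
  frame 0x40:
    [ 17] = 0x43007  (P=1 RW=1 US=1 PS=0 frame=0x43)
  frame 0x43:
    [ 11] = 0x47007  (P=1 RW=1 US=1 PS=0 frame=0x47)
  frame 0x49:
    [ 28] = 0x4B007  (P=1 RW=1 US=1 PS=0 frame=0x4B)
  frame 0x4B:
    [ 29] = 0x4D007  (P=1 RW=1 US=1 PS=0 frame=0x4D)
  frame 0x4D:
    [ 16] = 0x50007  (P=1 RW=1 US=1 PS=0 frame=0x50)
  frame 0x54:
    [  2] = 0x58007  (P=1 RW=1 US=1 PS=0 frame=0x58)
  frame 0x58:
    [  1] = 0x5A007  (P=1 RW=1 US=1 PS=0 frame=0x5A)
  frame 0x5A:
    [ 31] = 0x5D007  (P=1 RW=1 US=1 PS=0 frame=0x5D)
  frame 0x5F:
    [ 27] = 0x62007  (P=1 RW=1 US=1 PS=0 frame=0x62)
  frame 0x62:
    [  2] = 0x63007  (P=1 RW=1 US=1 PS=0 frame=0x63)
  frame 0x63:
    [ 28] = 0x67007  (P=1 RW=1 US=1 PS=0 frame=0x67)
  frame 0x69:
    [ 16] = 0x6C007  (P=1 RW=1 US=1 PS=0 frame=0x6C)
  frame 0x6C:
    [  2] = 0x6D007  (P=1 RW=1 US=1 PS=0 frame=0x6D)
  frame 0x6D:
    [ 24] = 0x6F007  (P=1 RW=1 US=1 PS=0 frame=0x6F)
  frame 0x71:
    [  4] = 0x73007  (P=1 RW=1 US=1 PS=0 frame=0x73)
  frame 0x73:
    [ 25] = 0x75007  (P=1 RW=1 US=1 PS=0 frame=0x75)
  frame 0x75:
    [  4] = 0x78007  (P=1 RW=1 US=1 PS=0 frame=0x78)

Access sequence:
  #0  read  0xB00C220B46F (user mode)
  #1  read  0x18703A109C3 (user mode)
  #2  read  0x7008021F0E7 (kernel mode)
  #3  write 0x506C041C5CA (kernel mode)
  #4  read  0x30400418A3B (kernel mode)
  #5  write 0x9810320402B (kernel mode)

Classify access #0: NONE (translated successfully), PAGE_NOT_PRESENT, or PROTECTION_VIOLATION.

Trace:
#0 VA=0xB00C220B46F (r,user):
  L0: frame=0x3A idx=22 entry=0x3C007 [P=1 RW=1 US=1 PS=0]
  L1: frame=0x3C idx=3 entry=0x40007 [P=1 RW=1 US=1 PS=0]
  L2: frame=0x40 idx=17 entry=0x43007 [P=1 RW=1 US=1 PS=0]
  L3: frame=0x43 idx=11 entry=0x47007 [P=1 RW=1 US=1 PS=0]
  ⇒ phys 0x4746F  [4 reads]
#1 VA=0x18703A109C3 (r,user):
  L0: frame=0x3A idx=3 entry=0x49007 [P=1 RW=1 US=1 PS=0]
  L1: frame=0x49 idx=28 entry=0x4B007 [P=1 RW=1 US=1 PS=0]
  L2: frame=0x4B idx=29 entry=0x4D007 [P=1 RW=1 US=1 PS=0]
  L3: frame=0x4D idx=16 entry=0x50007 [P=1 RW=1 US=1 PS=0]
  ⇒ phys 0x509C3  [4 reads]
#2 VA=0x7008021F0E7 (r,kernel):
  L0: frame=0x3A idx=14 entry=0x54007 [P=1 RW=1 US=1 PS=0]
  L1: frame=0x54 idx=2 entry=0x58007 [P=1 RW=1 US=1 PS=0]
  L2: frame=0x58 idx=1 entry=0x5A007 [P=1 RW=1 US=1 PS=0]
  L3: frame=0x5A idx=31 entry=0x5D007 [P=1 RW=1 US=1 PS=0]
  ⇒ phys 0x5D0E7  [4 reads]
#3 VA=0x506C041C5CA (w,kernel):
  L0: frame=0x3A idx=10 entry=0x5F007 [P=1 RW=1 US=1 PS=0]
  L1: frame=0x5F idx=27 entry=0x62007 [P=1 RW=1 US=1 PS=0]
  L2: frame=0x62 idx=2 entry=0x63007 [P=1 RW=1 US=1 PS=0]
  L3: frame=0x63 idx=28 entry=0x67007 [P=1 RW=1 US=1 PS=0]
  ⇒ phys 0x675CA  [4 reads]
#4 VA=0x30400418A3B (r,kernel):
  L0: frame=0x3A idx=6 entry=0x69007 [P=1 RW=1 US=1 PS=0]
  L1: frame=0x69 idx=16 entry=0x6C007 [P=1 RW=1 US=1 PS=0]
  L2: frame=0x6C idx=2 entry=0x6D007 [P=1 RW=1 US=1 PS=0]
  L3: frame=0x6D idx=24 entry=0x6F007 [P=1 RW=1 US=1 PS=0]
  ⇒ phys 0x6FA3B  [4 reads]
#5 VA=0x9810320402B (w,kernel):
  L0: frame=0x3A idx=19 entry=0x71007 [P=1 RW=1 US=1 PS=0]
  L1: frame=0x71 idx=4 entry=0x73007 [P=1 RW=1 US=1 PS=0]
  L2: frame=0x73 idx=25 entry=0x75007 [P=1 RW=1 US=1 PS=0]
  L3: frame=0x75 idx=4 entry=0x78007 [P=1 RW=1 US=1 PS=0]
  ⇒ phys 0x7802B  [4 reads]

Access #0 fault: NONE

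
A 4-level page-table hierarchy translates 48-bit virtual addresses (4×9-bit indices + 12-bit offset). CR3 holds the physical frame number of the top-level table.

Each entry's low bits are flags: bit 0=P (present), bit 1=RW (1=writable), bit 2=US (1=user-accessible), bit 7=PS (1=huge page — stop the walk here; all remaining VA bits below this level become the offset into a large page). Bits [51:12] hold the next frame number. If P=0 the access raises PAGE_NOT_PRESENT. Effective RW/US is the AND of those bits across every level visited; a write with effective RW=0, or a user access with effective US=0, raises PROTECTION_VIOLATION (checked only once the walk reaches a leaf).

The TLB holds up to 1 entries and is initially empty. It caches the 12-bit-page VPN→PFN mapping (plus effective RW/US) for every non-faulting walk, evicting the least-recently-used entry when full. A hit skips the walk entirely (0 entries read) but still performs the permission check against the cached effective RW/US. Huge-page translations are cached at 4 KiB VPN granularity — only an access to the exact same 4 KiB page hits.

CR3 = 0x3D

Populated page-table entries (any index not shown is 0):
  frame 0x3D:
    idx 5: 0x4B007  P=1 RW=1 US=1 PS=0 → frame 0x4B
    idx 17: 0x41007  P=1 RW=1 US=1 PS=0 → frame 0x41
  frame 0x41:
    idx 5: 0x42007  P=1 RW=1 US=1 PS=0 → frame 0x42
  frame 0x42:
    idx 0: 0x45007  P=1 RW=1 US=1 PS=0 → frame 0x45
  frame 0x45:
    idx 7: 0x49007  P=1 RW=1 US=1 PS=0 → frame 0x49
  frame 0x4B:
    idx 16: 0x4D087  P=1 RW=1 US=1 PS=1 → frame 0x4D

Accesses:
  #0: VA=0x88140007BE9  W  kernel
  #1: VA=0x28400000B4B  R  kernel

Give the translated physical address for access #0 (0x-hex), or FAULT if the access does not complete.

Trace:
#0 VA=0x88140007BE9 (w,kernel):
  [0] read 0x3D idx=17: raw=0x41007 flags P=1 W=1 U=1 S=0
  [1] read 0x41 idx=5: raw=0x42007 flags P=1 W=1 U=1 S=0
  [2] read 0x42 idx=0: raw=0x45007 flags P=1 W=1 U=1 S=0
  [3] read 0x45 idx=7: raw=0x49007 flags P=1 W=1 U=1 S=0
  ✓ 0x49BE9  — 4 lookups
#1 VA=0x28400000B4B (r,kernel):
  [0] read 0x3D idx=5: raw=0x4B007 flags P=1 W=1 U=1 S=0
  [1] read 0x4B idx=16: raw=0x4D087 flags P=1 W=1 U=1 S=1
  ✓ 0x4DB4B (huge @L1)  — 2 lookups

Access #0 PA: 0x49BE9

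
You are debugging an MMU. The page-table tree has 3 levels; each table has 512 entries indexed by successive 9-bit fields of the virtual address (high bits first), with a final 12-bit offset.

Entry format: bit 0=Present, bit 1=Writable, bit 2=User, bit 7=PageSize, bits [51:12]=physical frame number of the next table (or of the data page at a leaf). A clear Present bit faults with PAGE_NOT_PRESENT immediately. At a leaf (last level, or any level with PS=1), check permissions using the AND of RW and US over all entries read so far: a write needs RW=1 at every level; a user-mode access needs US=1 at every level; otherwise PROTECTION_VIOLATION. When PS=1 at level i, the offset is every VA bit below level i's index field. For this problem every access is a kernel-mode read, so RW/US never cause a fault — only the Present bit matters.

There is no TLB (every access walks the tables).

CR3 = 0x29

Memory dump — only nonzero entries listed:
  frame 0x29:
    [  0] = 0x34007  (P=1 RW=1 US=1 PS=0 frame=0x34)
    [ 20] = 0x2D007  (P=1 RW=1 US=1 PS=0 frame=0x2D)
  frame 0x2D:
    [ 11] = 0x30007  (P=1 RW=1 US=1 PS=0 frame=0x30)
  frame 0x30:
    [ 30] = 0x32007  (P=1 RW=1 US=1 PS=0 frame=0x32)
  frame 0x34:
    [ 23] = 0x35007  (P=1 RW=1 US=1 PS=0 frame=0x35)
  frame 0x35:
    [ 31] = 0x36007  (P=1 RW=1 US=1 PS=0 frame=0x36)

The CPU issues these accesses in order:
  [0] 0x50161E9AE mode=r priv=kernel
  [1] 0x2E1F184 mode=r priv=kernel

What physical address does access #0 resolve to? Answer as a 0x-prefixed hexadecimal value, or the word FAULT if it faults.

Per-access translation:
#0 VA=0x50161E9AE (r,kernel):
  [0] read 0x29 idx=20: raw=0x2D007 flags P=1 W=1 U=1 S=0
  [1] read 0x2D idx=11: raw=0x30007 flags P=1 W=1 U=1 S=0
  [2] read 0x30 idx=30: raw=0x32007 flags P=1 W=1 U=1 S=0
  ⇒ phys 0x329AE  [3 reads]
#1 VA=0x2E1F184 (r,kernel):
  [0] read 0x29 idx=0: raw=0x34007 flags P=1 W=1 U=1 S=0
  [1] read 0x34 idx=23: raw=0x35007 flags P=1 W=1 U=1 S=0
  [2] read 0x35 idx=31: raw=0x36007 flags P=1 W=1 U=1 S=0
  ⇒ phys 0x36184  [3 reads]

Access #0 PA: 0x329AE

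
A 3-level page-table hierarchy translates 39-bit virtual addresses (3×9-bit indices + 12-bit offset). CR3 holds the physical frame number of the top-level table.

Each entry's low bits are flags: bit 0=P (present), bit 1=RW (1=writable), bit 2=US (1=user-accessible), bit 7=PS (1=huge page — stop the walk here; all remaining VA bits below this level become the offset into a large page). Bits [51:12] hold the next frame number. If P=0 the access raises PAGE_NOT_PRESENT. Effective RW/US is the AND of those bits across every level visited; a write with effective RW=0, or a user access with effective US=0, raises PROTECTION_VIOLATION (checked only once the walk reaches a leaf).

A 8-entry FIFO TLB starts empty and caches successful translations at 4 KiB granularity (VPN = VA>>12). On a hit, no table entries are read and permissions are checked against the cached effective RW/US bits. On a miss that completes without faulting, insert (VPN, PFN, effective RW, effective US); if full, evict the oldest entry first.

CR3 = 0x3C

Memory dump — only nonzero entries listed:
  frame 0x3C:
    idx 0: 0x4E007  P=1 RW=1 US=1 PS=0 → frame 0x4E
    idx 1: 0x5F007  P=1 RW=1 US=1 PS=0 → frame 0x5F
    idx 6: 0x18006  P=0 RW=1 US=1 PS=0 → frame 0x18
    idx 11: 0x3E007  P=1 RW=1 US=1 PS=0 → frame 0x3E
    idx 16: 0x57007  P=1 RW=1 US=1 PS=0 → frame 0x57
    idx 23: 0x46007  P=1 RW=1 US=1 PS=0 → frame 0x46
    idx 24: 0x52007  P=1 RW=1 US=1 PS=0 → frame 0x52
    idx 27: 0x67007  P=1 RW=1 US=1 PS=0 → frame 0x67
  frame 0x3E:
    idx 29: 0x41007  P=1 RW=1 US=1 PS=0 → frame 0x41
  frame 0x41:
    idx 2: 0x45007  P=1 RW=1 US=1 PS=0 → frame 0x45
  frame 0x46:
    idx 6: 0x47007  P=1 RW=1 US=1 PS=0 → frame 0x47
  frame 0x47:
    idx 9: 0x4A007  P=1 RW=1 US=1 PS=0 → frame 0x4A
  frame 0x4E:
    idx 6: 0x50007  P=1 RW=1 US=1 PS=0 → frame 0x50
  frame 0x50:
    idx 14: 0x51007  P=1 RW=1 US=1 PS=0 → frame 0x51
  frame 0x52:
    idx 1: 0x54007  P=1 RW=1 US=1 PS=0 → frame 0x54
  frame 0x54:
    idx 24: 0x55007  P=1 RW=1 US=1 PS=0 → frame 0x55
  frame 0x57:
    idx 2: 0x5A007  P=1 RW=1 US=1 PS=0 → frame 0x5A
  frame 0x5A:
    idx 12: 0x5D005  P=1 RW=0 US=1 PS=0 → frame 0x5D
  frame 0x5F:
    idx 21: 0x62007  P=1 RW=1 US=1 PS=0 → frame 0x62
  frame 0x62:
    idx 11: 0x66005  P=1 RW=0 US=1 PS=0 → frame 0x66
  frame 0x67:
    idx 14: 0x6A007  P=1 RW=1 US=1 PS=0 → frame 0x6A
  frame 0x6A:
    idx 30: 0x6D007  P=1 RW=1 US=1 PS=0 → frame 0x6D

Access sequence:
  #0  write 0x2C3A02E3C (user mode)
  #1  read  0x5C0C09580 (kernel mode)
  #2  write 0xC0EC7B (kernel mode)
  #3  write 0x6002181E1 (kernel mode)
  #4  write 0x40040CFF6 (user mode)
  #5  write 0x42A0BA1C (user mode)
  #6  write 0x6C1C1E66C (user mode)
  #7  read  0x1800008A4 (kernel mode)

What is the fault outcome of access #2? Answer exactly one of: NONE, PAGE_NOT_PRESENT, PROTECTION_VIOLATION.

Per-access translation:
#0 VA=0x2C3A02E3C (w,user):
  lvl0: tbl 0x3C, slot 11 ⇒ 0x3E007 (P1/RW1/US1/PS0)
  lvl1: tbl 0x3E, slot 29 ⇒ 0x41007 (P1/RW1/US1/PS0)
  lvl2: tbl 0x41, slot 2 ⇒ 0x45007 (P1/RW1/US1/PS0)
  ⇒ phys 0x45E3C  [3 reads]
#1 VA=0x5C0C09580 (r,kernel):
  lvl0: tbl 0x3C, slot 23 ⇒ 0x46007 (P1/RW1/US1/PS0)
  lvl1: tbl 0x46, slot 6 ⇒ 0x47007 (P1/RW1/US1/PS0)
  lvl2: tbl 0x47, slot 9 ⇒ 0x4A007 (P1/RW1/US1/PS0)
  ⇒ phys 0x4A580  [3 reads]
#2 VA=0xC0EC7B (w,kernel):
  lvl0: tbl 0x3C, slot 0 ⇒ 0x4E007 (P1/RW1/US1/PS0)
  lvl1: tbl 0x4E, slot 6 ⇒ 0x50007 (P1/RW1/US1/PS0)
  lvl2: tbl 0x50, slot 14 ⇒ 0x51007 (P1/RW1/US1/PS0)
  ⇒ phys 0x51C7B  [3 reads]
#3 VA=0x6002181E1 (w,kernel):
  lvl0: tbl 0x3C, slot 24 ⇒ 0x52007 (P1/RW1/US1/PS0)
  lvl1: tbl 0x52, slot 1 ⇒ 0x54007 (P1/RW1/US1/PS0)
  lvl2: tbl 0x54, slot 24 ⇒ 0x55007 (P1/RW1/US1/PS0)
  ⇒ phys 0x551E1  [3 reads]
#4 VA=0x40040CFF6 (w,user):
  lvl0: tbl 0x3C, slot 16 ⇒ 0x57007 (P1/RW1/US1/PS0)
  lvl1: tbl 0x57, slot 2 ⇒ 0x5A007 (P1/RW1/US1/PS0)
  lvl2: tbl 0x5A, slot 12 ⇒ 0x5D005 (P1/RW0/US1/PS0)
  ⇒ fault: PROTECTION_VIOLATION  — 3 lookups
#5 VA=0x42A0BA1C (w,user):
  lvl0: tbl 0x3C, slot 1 ⇒ 0x5F007 (P1/RW1/US1/PS0)
  lvl1: tbl 0x5F, slot 21 ⇒ 0x62007 (P1/RW1/US1/PS0)
  lvl2: tbl 0x62, slot 11 ⇒ 0x66005 (P1/RW0/US1/PS0)
  ⇒ fault: PROTECTION_VIOLATION  — 3 lookups
#6 VA=0x6C1C1E66C (w,user):
  lvl0: tbl 0x3C, slot 27 ⇒ 0x67007 (P1/RW1/US1/PS0)
  lvl1: tbl 0x67, slot 14 ⇒ 0x6A007 (P1/RW1/US1/PS0)
  lvl2: tbl 0x6A, slot 30 ⇒ 0x6D007 (P1/RW1/US1/PS0)
  ⇒ phys 0x6D66C  [3 reads]
#7 VA=0x1800008A4 (r,kernel):
  lvl0: tbl 0x3C, slot 6 ⇒ 0x18006 (P0/RW1/US1/PS0)
  ⇒ fault: PAGE_NOT_PRESENT  — 1 lookups

Access #2 fault: NONE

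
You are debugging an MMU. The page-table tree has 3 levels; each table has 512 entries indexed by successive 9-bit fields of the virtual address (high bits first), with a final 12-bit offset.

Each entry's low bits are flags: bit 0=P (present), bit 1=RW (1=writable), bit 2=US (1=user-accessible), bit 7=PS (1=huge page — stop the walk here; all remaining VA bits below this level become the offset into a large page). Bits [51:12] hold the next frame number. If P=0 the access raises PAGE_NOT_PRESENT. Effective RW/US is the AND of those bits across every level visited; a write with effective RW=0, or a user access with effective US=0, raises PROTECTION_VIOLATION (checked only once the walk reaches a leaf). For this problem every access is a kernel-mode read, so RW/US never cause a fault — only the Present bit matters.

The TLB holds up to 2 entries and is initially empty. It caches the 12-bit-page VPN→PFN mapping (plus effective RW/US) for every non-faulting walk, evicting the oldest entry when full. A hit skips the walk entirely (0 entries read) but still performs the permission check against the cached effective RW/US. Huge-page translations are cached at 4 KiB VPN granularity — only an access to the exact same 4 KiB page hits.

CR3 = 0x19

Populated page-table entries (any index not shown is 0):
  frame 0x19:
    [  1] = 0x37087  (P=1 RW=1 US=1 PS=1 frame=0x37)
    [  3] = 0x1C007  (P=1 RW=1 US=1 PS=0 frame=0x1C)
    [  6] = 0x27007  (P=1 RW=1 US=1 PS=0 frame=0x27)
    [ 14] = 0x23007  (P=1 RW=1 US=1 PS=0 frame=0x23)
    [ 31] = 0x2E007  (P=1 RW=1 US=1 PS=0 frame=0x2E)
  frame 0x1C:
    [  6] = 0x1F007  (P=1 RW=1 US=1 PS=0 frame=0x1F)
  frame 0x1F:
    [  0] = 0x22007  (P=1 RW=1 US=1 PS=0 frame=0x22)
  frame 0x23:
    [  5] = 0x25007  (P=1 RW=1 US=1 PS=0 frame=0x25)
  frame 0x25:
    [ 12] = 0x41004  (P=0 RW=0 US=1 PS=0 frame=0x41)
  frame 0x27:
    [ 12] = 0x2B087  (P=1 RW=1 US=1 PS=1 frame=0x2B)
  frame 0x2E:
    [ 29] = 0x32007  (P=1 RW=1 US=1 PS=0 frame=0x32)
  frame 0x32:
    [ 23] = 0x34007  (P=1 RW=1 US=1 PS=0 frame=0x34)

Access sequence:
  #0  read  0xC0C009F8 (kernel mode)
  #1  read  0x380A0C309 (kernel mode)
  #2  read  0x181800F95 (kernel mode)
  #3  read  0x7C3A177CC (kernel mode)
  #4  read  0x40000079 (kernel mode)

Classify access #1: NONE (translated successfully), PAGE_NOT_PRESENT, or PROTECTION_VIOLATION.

Trace:
#0 VA=0xC0C009F8 (r,kernel):
  L0 @0x19[3] → 0x1C007  P=1,RW=1,US=1,PS=0
  L1 @0x1C[6] → 0x1F007  P=1,RW=1,US=1,PS=0
  L2 @0x1F[0] → 0x22007  P=1,RW=1,US=1,PS=0
  ✓ 0x229F8  — 3 lookups
#1 VA=0x380A0C309 (r,kernel):
  L0 @0x19[14] → 0x23007  P=1,RW=1,US=1,PS=0
  L1 @0x23[5] → 0x25007  P=1,RW=1,US=1,PS=0
  L2 @0x25[12] → 0x41004  P=0,RW=0,US=1,PS=0
  ⇒ fault: PAGE_NOT_PRESENT  — 3 lookups
#2 VA=0x181800F95 (r,kernel):
  L0 @0x19[6] → 0x27007  P=1,RW=1,US=1,PS=0
  L1 @0x27[12] → 0x2B087  P=1,RW=1,US=1,PS=1
  ✓ 0x2BF95 (huge @L1)  — 2 lookups
#3 VA=0x7C3A177CC (r,kernel):
  L0 @0x19[31] → 0x2E007  P=1,RW=1,US=1,PS=0
  L1 @0x2E[29] → 0x32007  P=1,RW=1,US=1,PS=0
  L2 @0x32[23] → 0x34007  P=1,RW=1,US=1,PS=0
  ✓ 0x347CC  — 3 lookups
#4 VA=0x40000079 (r,kernel):
  L0 @0x19[1] → 0x37087  P=1,RW=1,US=1,PS=1
  ✓ 0x37079 (huge @L0)  — 1 lookups

Access #1 fault: PAGE_NOT_PRESENT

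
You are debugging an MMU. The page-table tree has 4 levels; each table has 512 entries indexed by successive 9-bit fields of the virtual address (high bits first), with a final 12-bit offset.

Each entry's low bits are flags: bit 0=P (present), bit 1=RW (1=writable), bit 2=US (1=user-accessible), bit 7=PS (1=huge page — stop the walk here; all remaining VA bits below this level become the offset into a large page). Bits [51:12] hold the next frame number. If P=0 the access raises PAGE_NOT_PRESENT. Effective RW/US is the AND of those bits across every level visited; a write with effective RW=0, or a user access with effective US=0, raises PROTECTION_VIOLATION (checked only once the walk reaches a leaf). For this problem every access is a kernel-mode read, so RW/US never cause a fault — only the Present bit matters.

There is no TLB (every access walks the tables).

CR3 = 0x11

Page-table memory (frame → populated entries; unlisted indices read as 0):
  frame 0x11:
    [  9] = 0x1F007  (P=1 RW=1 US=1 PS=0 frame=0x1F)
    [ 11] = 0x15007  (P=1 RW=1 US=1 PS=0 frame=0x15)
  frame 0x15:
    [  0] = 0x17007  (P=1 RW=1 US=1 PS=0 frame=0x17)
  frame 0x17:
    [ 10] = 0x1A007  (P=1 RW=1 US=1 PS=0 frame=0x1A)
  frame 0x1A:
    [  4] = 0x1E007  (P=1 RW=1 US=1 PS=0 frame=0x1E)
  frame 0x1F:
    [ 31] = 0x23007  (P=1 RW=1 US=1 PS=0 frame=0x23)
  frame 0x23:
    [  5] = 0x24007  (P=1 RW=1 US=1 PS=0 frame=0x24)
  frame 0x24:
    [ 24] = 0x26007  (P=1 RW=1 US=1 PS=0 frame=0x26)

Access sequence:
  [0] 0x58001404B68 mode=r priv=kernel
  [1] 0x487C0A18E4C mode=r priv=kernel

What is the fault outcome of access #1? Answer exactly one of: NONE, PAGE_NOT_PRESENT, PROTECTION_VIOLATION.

Trace:
#0 VA=0x58001404B68 (r,kernel):
  [0] read 0x11 idx=11: raw=0x15007 flags P=1 W=1 U=1 S=0
  [1] read 0x15 idx=0: raw=0x17007 flags P=1 W=1 U=1 S=0
  [2] read 0x17 idx=10: raw=0x1A007 flags P=1 W=1 U=1 S=0
  [3] read 0x1A idx=4: raw=0x1E007 flags P=1 W=1 U=1 S=0
  ✓ 0x1EB68  — 4 lookups
#1 VA=0x487C0A18E4C (r,kernel):
  [0] read 0x11 idx=9: raw=0x1F007 flags P=1 W=1 U=1 S=0
  [1] read 0x1F idx=31: raw=0x23007 flags P=1 W=1 U=1 S=0
  [2] read 0x23 idx=5: raw=0x24007 flags P=1 W=1 U=1 S=0
  [3] read 0x24 idx=24: raw=0x26007 flags P=1 W=1 U=1 S=0
  ✓ 0x26E4C  — 4 lookups

Access #1 fault: NONE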